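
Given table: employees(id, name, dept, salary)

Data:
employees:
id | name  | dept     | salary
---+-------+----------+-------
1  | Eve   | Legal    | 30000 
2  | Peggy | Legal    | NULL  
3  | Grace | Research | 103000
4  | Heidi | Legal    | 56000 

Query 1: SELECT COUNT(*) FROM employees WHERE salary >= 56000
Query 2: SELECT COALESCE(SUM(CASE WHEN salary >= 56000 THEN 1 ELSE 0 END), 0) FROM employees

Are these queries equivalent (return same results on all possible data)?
Yes, equivalent

Both queries return: [(2,)]

Reason: COUNT with WHERE vs conditional SUM (COALESCE handles empty-table NULL)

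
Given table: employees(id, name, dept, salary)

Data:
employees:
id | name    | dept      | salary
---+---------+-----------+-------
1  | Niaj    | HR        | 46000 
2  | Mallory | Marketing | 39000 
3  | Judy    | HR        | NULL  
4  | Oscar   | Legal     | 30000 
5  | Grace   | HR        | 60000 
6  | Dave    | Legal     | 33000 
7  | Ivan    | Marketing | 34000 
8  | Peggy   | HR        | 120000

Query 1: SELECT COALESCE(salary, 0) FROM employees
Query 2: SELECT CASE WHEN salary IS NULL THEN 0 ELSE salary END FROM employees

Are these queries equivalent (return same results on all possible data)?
Yes, equivalent

Both queries return: [(0,), (30000,), (33000,), (34000,), (39000,), (46000,), (60000,), (120000,)]

Reason: COALESCE vs CASE for NULL handling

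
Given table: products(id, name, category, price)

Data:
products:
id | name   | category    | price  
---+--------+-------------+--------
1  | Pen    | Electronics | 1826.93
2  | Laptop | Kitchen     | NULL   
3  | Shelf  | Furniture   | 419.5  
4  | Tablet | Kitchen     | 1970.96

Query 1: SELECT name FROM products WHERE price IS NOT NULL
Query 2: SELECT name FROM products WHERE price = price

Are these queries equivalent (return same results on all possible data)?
Yes, equivalent

Both queries return: [('Pen',), ('Shelf',), ('Tablet',)]

Reason: IS NOT NULL vs self-equality (both exclude NULLs)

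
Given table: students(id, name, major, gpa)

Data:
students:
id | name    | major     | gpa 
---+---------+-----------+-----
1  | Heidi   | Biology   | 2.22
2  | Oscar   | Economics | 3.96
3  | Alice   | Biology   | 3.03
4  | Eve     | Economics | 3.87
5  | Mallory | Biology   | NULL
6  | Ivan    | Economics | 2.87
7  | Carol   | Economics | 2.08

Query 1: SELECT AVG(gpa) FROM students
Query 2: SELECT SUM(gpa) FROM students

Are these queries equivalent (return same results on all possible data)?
No, not equivalent

Query 1 returns: [(3.0050000000000003,)]
Query 2 returns: [(18.03,)]

Reason: AVG vs SUM give different aggregate values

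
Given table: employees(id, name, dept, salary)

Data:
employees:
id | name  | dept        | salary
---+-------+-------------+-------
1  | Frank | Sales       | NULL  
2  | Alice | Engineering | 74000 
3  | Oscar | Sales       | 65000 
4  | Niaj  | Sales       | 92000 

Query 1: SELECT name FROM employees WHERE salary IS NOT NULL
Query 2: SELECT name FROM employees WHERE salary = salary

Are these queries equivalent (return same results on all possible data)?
Yes, equivalent

Both queries return: [('Alice',), ('Niaj',), ('Oscar',)]

Reason: IS NOT NULL vs self-equality (both exclude NULLs)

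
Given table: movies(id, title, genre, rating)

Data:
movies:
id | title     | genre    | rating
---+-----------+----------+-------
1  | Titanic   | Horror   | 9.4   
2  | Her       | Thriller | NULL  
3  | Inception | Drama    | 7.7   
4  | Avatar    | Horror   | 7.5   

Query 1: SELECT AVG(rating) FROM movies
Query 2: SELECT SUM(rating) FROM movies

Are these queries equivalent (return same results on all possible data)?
No, not equivalent

Query 1 returns: [(8.200000000000001,)]
Query 2 returns: [(24.6,)]

Reason: AVG vs SUM give different aggregate values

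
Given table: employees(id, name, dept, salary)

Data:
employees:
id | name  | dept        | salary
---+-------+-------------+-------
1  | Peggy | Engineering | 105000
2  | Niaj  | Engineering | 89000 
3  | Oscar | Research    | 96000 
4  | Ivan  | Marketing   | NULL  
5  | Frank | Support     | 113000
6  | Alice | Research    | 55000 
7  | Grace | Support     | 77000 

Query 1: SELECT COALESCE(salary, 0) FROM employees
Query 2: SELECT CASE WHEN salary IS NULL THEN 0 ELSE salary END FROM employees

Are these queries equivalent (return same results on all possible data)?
Yes, equivalent

Both queries return: [(0,), (55000,), (77000,), (89000,), (96000,), (105000,), (113000,)]

Reason: COALESCE vs CASE for NULL handling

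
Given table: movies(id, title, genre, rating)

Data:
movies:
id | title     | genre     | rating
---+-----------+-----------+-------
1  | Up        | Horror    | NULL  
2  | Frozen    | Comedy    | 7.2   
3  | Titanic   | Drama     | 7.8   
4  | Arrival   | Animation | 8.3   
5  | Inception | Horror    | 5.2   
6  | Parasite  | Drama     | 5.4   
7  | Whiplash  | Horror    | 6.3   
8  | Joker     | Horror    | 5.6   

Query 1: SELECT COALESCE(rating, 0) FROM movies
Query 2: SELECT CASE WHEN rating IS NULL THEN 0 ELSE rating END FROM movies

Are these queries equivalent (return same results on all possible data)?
Yes, equivalent

Both queries return: [(0,), (5.2,), (5.4,), (5.6,), (6.3,), (7.2,), (7.8,), (8.3,)]

Reason: COALESCE vs CASE for NULL handling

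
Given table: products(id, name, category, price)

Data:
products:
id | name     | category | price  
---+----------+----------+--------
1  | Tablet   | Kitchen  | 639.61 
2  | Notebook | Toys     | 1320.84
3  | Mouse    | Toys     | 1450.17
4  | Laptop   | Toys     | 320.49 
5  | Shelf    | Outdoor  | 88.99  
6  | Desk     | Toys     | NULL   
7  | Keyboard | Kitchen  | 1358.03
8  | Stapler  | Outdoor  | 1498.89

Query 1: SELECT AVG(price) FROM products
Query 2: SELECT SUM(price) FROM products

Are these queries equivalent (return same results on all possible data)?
No, not equivalent

Query 1 returns: [(953.86,)]
Query 2 returns: [(6677.02,)]

Reason: AVG vs SUM give different aggregate values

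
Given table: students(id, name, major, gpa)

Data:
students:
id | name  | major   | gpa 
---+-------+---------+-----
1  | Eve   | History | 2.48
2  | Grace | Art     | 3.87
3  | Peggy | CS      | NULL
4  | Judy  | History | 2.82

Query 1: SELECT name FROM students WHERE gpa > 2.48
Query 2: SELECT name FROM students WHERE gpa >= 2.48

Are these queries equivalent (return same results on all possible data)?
No, not equivalent

Query 1 returns: [('Grace',), ('Judy',)]
Query 2 returns: [('Eve',), ('Grace',), ('Judy',)]

Reason: > vs >= gives different results when gpa = 2.48 exists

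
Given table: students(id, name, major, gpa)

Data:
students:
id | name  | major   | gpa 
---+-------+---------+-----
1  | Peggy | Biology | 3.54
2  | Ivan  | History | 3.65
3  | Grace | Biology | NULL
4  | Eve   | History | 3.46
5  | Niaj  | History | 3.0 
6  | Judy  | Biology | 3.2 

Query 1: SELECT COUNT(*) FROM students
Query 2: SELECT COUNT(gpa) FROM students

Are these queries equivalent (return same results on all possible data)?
No, not equivalent

Query 1 returns: [(6,)]
Query 2 returns: [(5,)]

Reason: COUNT(*) includes NULLs, COUNT(column) excludes them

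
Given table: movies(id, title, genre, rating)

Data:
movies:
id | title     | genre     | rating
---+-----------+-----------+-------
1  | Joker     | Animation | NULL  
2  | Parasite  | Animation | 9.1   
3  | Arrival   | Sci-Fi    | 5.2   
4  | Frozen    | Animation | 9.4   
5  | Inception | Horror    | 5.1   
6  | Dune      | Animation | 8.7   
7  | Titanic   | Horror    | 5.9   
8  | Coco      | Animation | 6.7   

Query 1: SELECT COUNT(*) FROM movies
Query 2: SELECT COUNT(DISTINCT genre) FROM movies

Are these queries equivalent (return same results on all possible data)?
No, not equivalent

Query 1 returns: [(8,)]
Query 2 returns: [(3,)]

Reason: COUNT(*) counts rows, COUNT(DISTINCT genre) counts unique genres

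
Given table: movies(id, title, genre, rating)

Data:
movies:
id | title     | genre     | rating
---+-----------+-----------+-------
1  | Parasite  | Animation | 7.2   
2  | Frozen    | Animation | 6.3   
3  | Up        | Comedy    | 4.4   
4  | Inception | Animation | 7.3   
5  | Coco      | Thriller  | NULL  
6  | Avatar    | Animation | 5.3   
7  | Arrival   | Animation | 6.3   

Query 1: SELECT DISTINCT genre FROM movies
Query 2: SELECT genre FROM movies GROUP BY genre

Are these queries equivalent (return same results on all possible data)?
Yes, equivalent

Both queries return: [('Animation',), ('Comedy',), ('Thriller',)]

Reason: Both get unique genres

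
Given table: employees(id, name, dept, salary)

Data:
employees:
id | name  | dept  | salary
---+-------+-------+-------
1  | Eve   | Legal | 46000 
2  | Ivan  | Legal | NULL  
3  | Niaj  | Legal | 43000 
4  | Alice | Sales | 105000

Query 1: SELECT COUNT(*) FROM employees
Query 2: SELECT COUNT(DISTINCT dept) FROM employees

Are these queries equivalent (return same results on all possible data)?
No, not equivalent

Query 1 returns: [(4,)]
Query 2 returns: [(2,)]

Reason: COUNT(*) counts rows, COUNT(DISTINCT dept) counts unique depts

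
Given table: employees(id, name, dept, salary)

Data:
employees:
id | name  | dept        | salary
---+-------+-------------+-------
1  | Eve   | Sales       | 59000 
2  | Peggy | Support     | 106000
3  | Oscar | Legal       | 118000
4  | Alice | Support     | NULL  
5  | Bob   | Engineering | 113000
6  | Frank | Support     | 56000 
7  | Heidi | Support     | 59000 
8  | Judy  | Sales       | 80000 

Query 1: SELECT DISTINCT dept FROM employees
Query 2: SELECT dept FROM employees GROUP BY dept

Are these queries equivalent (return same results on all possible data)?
Yes, equivalent

Both queries return: [('Engineering',), ('Legal',), ('Sales',), ('Support',)]

Reason: Both get unique depts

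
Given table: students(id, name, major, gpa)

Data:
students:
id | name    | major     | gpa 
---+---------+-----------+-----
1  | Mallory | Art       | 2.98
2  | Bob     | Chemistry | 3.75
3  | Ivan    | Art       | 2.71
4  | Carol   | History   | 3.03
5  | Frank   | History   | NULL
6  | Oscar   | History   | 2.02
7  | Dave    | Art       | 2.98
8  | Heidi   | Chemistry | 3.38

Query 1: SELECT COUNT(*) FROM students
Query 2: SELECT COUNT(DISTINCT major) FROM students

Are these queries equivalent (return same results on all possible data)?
No, not equivalent

Query 1 returns: [(8,)]
Query 2 returns: [(3,)]

Reason: COUNT(*) counts rows, COUNT(DISTINCT major) counts unique majors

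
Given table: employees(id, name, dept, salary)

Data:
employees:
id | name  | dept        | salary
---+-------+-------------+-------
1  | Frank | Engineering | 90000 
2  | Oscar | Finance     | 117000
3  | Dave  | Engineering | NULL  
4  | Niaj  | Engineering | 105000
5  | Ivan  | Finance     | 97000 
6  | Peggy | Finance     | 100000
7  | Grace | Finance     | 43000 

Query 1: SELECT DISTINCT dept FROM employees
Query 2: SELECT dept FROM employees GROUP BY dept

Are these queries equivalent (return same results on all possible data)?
Yes, equivalent

Both queries return: [('Engineering',), ('Finance',)]

Reason: Both get unique depts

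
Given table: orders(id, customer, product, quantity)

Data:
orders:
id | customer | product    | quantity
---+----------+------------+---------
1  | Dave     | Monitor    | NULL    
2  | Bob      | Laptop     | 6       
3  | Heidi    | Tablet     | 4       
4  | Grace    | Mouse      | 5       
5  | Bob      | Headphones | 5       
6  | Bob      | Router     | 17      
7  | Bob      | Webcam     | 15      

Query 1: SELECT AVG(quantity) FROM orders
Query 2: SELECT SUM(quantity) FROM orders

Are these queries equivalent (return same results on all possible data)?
No, not equivalent

Query 1 returns: [(8.666666666666666,)]
Query 2 returns: [(52,)]

Reason: AVG vs SUM give different aggregate values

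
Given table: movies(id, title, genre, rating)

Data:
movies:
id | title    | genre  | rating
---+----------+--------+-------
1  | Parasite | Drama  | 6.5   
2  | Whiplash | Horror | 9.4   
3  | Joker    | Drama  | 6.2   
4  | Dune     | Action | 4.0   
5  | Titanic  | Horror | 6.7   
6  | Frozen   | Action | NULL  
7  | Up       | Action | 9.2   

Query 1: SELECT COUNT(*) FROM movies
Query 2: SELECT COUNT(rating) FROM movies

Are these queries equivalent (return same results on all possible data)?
No, not equivalent

Query 1 returns: [(7,)]
Query 2 returns: [(6,)]

Reason: COUNT(*) includes NULLs, COUNT(column) excludes them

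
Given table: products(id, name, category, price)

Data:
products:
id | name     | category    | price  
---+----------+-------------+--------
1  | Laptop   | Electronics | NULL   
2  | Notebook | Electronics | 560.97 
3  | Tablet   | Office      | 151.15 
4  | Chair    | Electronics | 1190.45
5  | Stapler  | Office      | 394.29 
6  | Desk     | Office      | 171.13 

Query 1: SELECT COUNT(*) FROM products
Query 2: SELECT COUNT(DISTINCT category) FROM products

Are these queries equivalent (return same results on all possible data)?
No, not equivalent

Query 1 returns: [(6,)]
Query 2 returns: [(2,)]

Reason: COUNT(*) counts rows, COUNT(DISTINCT category) counts unique categorys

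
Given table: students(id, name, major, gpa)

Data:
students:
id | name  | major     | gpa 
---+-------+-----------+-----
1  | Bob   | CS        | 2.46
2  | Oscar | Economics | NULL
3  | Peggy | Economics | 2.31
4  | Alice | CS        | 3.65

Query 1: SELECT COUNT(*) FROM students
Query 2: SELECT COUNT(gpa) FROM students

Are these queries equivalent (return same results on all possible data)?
No, not equivalent

Query 1 returns: [(4,)]
Query 2 returns: [(3,)]

Reason: COUNT(*) includes NULLs, COUNT(column) excludes them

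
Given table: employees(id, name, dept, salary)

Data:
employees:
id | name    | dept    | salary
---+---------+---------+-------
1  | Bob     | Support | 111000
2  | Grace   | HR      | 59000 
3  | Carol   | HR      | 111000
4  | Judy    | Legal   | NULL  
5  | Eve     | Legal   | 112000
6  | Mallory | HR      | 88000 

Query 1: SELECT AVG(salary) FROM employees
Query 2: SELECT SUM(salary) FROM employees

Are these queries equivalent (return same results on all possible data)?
No, not equivalent

Query 1 returns: [(96200.0,)]
Query 2 returns: [(481000,)]

Reason: AVG vs SUM give different aggregate values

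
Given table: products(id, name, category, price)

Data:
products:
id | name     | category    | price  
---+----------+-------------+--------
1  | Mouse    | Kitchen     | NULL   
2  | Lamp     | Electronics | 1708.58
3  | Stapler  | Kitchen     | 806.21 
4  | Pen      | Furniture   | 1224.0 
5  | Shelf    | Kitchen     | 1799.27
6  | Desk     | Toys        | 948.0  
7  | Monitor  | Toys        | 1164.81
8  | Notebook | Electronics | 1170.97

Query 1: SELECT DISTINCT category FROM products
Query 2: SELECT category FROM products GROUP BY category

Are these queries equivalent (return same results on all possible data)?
Yes, equivalent

Both queries return: [('Electronics',), ('Furniture',), ('Kitchen',), ('Toys',)]

Reason: Both get unique categorys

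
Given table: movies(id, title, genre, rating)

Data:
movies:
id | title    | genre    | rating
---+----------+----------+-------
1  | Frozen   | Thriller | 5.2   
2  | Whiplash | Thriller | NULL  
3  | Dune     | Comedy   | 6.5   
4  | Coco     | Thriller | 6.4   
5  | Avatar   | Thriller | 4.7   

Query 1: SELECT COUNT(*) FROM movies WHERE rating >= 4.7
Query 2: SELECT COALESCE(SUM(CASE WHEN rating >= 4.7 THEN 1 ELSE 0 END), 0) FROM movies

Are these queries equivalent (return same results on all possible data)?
Yes, equivalent

Both queries return: [(4,)]

Reason: COUNT with WHERE vs conditional SUM (COALESCE handles empty-table NULL)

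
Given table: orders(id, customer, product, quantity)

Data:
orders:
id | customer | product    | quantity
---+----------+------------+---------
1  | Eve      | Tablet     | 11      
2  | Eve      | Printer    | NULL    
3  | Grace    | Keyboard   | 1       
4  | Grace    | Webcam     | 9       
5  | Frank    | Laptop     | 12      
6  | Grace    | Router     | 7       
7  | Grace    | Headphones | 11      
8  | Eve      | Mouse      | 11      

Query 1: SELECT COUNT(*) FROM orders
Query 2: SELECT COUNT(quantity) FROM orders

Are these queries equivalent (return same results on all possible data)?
No, not equivalent

Query 1 returns: [(8,)]
Query 2 returns: [(7,)]

Reason: COUNT(*) includes NULLs, COUNT(column) excludes them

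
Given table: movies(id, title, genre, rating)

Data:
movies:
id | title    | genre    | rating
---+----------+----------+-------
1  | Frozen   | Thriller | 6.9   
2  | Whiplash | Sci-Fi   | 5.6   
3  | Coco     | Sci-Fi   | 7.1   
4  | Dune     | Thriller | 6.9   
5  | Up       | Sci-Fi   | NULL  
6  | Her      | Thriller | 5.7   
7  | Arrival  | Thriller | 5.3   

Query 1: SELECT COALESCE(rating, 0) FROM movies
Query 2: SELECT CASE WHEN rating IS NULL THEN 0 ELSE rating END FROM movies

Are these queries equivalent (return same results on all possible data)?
Yes, equivalent

Both queries return: [(0,), (5.3,), (5.6,), (5.7,), (6.9,), (6.9,), (7.1,)]

Reason: COALESCE vs CASE for NULL handling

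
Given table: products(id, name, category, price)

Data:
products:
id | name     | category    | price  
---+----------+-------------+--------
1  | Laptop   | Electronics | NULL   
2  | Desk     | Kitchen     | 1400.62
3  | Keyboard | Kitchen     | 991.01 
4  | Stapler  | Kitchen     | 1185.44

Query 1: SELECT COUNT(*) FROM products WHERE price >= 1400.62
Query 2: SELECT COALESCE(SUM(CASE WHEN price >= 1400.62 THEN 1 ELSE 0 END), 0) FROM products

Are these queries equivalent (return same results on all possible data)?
Yes, equivalent

Both queries return: [(1,)]

Reason: COUNT with WHERE vs conditional SUM (COALESCE handles empty-table NULL)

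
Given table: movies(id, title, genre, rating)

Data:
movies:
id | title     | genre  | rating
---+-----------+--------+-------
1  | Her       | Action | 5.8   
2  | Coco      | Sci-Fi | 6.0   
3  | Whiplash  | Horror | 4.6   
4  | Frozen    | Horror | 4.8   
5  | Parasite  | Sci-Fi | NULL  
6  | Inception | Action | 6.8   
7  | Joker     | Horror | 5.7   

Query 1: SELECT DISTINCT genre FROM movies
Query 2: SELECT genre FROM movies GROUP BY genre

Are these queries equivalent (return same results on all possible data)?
Yes, equivalent

Both queries return: [('Action',), ('Horror',), ('Sci-Fi',)]

Reason: Both get unique genres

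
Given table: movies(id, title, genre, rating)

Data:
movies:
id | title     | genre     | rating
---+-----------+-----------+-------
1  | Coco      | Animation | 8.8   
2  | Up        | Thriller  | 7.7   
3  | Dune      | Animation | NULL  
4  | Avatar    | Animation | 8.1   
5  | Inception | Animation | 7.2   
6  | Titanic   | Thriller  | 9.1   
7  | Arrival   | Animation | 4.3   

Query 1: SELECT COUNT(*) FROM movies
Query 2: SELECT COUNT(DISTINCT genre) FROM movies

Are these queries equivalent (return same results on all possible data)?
No, not equivalent

Query 1 returns: [(7,)]
Query 2 returns: [(2,)]

Reason: COUNT(*) counts rows, COUNT(DISTINCT genre) counts unique genres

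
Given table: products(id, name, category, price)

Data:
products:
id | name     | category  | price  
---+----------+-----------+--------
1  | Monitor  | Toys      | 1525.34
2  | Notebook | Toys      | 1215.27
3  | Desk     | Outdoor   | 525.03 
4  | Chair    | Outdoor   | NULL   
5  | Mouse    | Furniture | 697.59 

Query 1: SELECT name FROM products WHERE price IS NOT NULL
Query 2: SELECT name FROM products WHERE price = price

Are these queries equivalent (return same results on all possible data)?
Yes, equivalent

Both queries return: [('Desk',), ('Monitor',), ('Mouse',), ('Notebook',)]

Reason: IS NOT NULL vs self-equality (both exclude NULLs)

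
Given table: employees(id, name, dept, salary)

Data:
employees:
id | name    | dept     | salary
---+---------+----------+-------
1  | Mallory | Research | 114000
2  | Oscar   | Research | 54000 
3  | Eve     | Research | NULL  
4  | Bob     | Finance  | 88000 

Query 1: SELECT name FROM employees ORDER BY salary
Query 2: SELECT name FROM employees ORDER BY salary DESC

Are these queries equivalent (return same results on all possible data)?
No, not equivalent

Query 1 returns: [('Eve',), ('Oscar',), ('Bob',), ('Mallory',)]
Query 2 returns: [('Mallory',), ('Bob',), ('Oscar',), ('Eve',)]

Reason: ASC vs DESC gives opposite ordering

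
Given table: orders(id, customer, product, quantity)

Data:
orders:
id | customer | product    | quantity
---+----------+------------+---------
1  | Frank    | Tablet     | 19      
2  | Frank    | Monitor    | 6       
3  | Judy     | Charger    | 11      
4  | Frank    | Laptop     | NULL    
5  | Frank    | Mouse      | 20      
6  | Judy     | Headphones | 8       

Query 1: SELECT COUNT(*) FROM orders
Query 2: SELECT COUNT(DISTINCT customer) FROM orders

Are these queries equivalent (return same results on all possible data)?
No, not equivalent

Query 1 returns: [(6,)]
Query 2 returns: [(2,)]

Reason: COUNT(*) counts rows, COUNT(DISTINCT customer) counts unique customers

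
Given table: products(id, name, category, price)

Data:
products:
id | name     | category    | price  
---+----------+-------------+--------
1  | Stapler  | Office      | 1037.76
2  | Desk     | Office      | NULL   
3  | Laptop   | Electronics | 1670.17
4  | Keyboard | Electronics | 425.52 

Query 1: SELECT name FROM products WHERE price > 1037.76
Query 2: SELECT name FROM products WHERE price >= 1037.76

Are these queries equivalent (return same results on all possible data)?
No, not equivalent

Query 1 returns: [('Laptop',)]
Query 2 returns: [('Stapler',), ('Laptop',)]

Reason: > vs >= gives different results when price = 1037.76 exists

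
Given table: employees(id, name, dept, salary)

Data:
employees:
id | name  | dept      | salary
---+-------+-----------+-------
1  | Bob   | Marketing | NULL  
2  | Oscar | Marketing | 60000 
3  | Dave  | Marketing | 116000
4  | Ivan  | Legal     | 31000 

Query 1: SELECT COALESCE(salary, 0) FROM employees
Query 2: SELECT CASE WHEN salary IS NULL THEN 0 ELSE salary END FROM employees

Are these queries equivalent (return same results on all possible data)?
Yes, equivalent

Both queries return: [(0,), (31000,), (60000,), (116000,)]

Reason: COALESCE vs CASE for NULL handling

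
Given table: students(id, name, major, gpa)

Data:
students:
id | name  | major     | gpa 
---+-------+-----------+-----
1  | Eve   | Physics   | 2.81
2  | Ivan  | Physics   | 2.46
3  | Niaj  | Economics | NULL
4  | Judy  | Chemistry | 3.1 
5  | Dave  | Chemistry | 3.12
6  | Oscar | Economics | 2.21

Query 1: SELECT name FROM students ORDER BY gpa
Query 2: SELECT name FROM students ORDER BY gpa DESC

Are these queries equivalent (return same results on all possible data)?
No, not equivalent

Query 1 returns: [('Niaj',), ('Oscar',), ('Ivan',), ('Eve',), ('Judy',), ('Dave',)]
Query 2 returns: [('Dave',), ('Judy',), ('Eve',), ('Ivan',), ('Oscar',), ('Niaj',)]

Reason: ASC vs DESC gives opposite ordering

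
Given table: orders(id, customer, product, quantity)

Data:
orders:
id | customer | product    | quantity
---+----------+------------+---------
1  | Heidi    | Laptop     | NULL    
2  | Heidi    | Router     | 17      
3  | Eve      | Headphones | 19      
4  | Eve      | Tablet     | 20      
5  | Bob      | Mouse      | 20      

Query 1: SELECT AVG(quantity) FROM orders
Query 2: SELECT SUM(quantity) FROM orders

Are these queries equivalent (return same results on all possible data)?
No, not equivalent

Query 1 returns: [(19.0,)]
Query 2 returns: [(76,)]

Reason: AVG vs SUM give different aggregate values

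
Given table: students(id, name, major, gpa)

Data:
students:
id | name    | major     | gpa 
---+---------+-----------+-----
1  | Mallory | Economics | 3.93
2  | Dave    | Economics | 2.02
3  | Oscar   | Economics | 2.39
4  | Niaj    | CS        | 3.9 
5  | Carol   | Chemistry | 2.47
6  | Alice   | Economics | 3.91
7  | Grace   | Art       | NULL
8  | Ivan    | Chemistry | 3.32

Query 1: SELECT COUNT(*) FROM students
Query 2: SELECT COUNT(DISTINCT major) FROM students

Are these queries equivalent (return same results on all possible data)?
No, not equivalent

Query 1 returns: [(8,)]
Query 2 returns: [(4,)]

Reason: COUNT(*) counts rows, COUNT(DISTINCT major) counts unique majors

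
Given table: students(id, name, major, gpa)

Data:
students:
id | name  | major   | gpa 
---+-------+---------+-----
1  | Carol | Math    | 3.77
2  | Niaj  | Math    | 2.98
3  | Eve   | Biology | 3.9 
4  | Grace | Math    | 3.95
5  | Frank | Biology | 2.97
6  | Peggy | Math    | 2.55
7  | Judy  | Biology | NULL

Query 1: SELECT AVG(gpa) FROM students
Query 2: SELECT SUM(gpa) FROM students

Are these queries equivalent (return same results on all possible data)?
No, not equivalent

Query 1 returns: [(3.3533333333333335,)]
Query 2 returns: [(20.12,)]

Reason: AVG vs SUM give different aggregate values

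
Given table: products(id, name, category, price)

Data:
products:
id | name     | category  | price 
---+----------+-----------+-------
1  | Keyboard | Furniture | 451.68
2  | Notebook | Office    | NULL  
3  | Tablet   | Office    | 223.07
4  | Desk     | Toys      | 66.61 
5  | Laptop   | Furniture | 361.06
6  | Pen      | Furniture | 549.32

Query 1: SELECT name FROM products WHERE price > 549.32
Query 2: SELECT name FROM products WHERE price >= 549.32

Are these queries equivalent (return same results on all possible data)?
No, not equivalent

Query 1 returns: []
Query 2 returns: [('Pen',)]

Reason: > vs >= gives different results when price = 549.32 exists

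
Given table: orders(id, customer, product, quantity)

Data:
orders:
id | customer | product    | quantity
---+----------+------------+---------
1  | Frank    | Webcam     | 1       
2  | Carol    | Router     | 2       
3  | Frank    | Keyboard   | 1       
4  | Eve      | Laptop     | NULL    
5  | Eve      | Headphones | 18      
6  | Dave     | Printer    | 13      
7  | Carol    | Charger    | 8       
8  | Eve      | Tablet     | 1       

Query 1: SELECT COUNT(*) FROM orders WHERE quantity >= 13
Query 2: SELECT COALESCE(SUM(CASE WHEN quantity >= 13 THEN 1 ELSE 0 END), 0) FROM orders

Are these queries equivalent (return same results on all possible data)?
Yes, equivalent

Both queries return: [(2,)]

Reason: COUNT with WHERE vs conditional SUM (COALESCE handles empty-table NULL)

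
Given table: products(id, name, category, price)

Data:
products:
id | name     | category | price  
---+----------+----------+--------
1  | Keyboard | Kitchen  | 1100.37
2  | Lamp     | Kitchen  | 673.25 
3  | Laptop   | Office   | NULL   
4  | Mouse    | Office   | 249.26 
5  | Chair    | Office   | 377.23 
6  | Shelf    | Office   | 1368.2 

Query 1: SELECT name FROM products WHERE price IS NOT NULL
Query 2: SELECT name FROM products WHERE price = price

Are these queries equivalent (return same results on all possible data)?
Yes, equivalent

Both queries return: [('Chair',), ('Keyboard',), ('Lamp',), ('Mouse',), ('Shelf',)]

Reason: IS NOT NULL vs self-equality (both exclude NULLs)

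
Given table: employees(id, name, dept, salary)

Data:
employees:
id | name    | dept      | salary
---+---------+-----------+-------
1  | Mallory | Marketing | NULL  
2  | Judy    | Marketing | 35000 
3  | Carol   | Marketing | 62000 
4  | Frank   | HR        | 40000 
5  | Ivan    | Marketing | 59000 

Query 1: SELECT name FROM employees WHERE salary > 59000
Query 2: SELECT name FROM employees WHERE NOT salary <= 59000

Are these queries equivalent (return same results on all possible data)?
Yes, equivalent

Both queries return: [('Carol',)]

Reason: Both filter salary > 59000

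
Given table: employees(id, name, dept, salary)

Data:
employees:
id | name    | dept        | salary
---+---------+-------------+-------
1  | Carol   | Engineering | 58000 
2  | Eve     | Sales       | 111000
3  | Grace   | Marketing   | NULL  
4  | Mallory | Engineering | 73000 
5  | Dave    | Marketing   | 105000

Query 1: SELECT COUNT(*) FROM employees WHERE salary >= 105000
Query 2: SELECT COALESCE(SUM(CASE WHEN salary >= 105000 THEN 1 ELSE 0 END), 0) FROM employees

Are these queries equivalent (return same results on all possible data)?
Yes, equivalent

Both queries return: [(2,)]

Reason: COUNT with WHERE vs conditional SUM (COALESCE handles empty-table NULL)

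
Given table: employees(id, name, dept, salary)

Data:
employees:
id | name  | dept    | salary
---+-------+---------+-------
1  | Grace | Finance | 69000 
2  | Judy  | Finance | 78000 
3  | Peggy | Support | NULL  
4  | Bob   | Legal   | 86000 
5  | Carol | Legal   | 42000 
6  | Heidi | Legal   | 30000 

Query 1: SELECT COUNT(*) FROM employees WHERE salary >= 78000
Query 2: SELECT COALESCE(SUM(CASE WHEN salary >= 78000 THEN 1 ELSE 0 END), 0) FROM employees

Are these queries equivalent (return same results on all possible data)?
Yes, equivalent

Both queries return: [(2,)]

Reason: COUNT with WHERE vs conditional SUM (COALESCE handles empty-table NULL)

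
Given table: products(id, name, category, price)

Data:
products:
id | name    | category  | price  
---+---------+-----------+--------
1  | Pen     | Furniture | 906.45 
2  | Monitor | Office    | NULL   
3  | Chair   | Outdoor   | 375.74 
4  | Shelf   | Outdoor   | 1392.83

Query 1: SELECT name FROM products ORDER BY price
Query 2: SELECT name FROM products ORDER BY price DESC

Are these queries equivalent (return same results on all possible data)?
No, not equivalent

Query 1 returns: [('Monitor',), ('Chair',), ('Pen',), ('Shelf',)]
Query 2 returns: [('Shelf',), ('Pen',), ('Chair',), ('Monitor',)]

Reason: ASC vs DESC gives opposite ordering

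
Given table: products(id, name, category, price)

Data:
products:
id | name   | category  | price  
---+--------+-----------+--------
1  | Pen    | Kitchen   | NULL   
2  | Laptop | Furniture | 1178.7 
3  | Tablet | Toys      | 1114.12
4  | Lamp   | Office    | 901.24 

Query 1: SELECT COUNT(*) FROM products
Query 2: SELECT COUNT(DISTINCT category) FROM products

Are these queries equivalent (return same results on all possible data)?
No, not equivalent

Query 1 returns: [(4,)]
Query 2 returns: [(4,)]

Reason: COUNT(*) counts rows, COUNT(DISTINCT category) counts unique categorys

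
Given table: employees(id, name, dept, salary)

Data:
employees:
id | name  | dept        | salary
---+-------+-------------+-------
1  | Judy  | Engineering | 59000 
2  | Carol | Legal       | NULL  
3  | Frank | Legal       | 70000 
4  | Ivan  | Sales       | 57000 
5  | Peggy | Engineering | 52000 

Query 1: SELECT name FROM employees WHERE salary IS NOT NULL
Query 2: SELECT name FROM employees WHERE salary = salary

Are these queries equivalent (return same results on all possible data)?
Yes, equivalent

Both queries return: [('Frank',), ('Ivan',), ('Judy',), ('Peggy',)]

Reason: IS NOT NULL vs self-equality (both exclude NULLs)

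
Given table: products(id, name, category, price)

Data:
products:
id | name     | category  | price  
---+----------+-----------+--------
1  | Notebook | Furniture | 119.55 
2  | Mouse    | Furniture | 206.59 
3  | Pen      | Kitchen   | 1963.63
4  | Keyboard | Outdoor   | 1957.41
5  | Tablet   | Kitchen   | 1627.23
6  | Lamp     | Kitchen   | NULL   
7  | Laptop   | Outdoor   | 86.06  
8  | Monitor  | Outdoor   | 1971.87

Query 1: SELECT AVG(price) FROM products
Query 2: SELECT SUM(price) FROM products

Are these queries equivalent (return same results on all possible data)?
No, not equivalent

Query 1 returns: [(1133.1914285714286,)]
Query 2 returns: [(7932.34,)]

Reason: AVG vs SUM give different aggregate values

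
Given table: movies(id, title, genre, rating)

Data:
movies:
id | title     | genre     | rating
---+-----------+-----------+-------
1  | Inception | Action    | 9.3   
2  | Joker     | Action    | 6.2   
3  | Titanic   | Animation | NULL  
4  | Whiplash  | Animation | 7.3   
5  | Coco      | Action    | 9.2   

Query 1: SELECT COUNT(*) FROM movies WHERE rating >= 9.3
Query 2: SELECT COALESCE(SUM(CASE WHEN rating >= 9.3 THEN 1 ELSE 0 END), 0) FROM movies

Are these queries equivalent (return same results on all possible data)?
Yes, equivalent

Both queries return: [(1,)]

Reason: COUNT with WHERE vs conditional SUM (COALESCE handles empty-table NULL)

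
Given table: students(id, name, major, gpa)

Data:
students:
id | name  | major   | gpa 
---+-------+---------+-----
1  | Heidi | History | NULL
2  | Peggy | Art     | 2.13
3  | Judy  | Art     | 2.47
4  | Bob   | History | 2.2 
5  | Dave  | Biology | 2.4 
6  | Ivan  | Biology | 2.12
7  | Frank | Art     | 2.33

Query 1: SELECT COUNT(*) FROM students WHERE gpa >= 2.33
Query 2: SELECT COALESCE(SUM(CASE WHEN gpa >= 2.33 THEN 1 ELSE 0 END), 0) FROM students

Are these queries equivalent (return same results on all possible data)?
Yes, equivalent

Both queries return: [(3,)]

Reason: COUNT with WHERE vs conditional SUM (COALESCE handles empty-table NULL)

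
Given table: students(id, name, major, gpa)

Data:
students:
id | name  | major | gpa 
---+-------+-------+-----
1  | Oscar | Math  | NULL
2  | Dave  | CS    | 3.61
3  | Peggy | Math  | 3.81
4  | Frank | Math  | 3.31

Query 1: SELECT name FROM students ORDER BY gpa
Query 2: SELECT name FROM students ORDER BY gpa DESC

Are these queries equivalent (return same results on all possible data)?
No, not equivalent

Query 1 returns: [('Oscar',), ('Frank',), ('Dave',), ('Peggy',)]
Query 2 returns: [('Peggy',), ('Dave',), ('Frank',), ('Oscar',)]

Reason: ASC vs DESC gives opposite ordering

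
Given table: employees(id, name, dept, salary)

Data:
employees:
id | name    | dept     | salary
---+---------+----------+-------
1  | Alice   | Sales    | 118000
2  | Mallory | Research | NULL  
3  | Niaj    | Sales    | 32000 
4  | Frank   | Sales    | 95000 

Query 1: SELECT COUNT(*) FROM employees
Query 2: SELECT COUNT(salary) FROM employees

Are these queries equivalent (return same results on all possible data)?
No, not equivalent

Query 1 returns: [(4,)]
Query 2 returns: [(3,)]

Reason: COUNT(*) includes NULLs, COUNT(column) excludes them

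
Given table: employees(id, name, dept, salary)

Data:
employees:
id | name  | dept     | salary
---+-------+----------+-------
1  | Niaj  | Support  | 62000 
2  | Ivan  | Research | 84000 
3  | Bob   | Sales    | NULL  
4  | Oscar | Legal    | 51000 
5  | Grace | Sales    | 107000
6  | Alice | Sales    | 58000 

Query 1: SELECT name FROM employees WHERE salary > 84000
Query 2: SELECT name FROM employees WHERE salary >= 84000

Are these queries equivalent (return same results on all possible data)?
No, not equivalent

Query 1 returns: [('Grace',)]
Query 2 returns: [('Ivan',), ('Grace',)]

Reason: > vs >= gives different results when salary = 84000 exists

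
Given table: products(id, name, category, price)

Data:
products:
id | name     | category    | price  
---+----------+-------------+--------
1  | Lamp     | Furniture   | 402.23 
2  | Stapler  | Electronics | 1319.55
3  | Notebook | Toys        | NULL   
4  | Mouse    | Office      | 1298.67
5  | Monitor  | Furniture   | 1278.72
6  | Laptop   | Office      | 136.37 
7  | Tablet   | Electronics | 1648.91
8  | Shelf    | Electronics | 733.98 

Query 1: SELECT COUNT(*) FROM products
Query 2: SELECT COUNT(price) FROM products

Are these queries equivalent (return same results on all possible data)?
No, not equivalent

Query 1 returns: [(8,)]
Query 2 returns: [(7,)]

Reason: COUNT(*) includes NULLs, COUNT(column) excludes them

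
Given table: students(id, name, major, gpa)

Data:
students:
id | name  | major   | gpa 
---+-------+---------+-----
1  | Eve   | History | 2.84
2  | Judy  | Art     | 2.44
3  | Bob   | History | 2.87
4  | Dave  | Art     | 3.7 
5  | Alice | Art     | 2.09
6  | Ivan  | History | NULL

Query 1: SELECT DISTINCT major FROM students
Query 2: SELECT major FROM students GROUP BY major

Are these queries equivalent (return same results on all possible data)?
Yes, equivalent

Both queries return: [('Art',), ('History',)]

Reason: Both get unique majors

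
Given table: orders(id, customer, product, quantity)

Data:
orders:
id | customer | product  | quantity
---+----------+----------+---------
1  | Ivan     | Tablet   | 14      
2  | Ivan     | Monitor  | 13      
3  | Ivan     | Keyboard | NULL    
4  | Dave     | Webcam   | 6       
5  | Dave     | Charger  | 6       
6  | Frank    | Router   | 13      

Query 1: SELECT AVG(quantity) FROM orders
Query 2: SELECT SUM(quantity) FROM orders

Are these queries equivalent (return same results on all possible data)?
No, not equivalent

Query 1 returns: [(10.4,)]
Query 2 returns: [(52,)]

Reason: AVG vs SUM give different aggregate values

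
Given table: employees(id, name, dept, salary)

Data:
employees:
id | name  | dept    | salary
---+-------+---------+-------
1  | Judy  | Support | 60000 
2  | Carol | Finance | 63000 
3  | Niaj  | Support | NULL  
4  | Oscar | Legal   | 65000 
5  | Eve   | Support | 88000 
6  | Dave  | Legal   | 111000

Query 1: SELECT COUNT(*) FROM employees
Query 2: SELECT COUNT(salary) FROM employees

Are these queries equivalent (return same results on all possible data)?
No, not equivalent

Query 1 returns: [(6,)]
Query 2 returns: [(5,)]

Reason: COUNT(*) includes NULLs, COUNT(column) excludes them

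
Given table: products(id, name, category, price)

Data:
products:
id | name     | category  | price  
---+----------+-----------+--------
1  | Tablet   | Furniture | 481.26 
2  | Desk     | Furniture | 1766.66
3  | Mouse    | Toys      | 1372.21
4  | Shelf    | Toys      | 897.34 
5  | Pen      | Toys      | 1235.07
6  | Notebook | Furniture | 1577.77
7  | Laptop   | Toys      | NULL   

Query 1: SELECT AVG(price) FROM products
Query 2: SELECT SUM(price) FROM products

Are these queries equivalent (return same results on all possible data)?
No, not equivalent

Query 1 returns: [(1221.7183333333335,)]
Query 2 returns: [(7330.31,)]

Reason: AVG vs SUM give different aggregate values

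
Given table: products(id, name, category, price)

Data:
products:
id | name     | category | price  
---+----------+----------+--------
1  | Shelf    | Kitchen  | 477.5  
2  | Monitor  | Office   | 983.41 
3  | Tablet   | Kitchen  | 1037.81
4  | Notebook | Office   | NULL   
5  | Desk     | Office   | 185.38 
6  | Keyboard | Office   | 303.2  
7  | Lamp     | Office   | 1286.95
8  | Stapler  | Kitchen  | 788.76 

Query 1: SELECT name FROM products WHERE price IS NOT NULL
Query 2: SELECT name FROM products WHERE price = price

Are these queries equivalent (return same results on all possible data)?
Yes, equivalent

Both queries return: [('Desk',), ('Keyboard',), ('Lamp',), ('Monitor',), ('Shelf',), ('Stapler',), ('Tablet',)]

Reason: IS NOT NULL vs self-equality (both exclude NULLs)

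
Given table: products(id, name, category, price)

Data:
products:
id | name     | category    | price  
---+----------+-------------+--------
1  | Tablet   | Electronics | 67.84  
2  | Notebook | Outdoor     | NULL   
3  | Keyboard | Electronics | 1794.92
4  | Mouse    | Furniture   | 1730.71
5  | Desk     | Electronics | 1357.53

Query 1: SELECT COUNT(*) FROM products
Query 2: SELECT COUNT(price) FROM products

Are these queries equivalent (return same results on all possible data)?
No, not equivalent

Query 1 returns: [(5,)]
Query 2 returns: [(4,)]

Reason: COUNT(*) includes NULLs, COUNT(column) excludes them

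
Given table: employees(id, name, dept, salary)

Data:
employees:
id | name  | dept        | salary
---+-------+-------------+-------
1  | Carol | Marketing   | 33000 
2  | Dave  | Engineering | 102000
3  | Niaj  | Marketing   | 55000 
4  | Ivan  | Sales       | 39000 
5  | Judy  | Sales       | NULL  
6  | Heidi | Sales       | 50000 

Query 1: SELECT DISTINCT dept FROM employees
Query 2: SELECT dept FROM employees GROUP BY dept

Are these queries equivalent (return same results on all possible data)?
Yes, equivalent

Both queries return: [('Engineering',), ('Marketing',), ('Sales',)]

Reason: Both get unique depts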